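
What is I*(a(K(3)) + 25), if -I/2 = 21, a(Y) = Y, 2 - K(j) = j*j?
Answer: -756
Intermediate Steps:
K(j) = 2 - j² (K(j) = 2 - j*j = 2 - j²)
I = -42 (I = -2*21 = -42)
I*(a(K(3)) + 25) = -42*((2 - 1*3²) + 25) = -42*((2 - 1*9) + 25) = -42*((2 - 9) + 25) = -42*(-7 + 25) = -42*18 = -756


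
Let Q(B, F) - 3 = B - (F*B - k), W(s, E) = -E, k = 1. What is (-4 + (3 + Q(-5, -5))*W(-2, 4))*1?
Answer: 88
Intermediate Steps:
Q(B, F) = 4 + B - B*F (Q(B, F) = 3 + (B - (F*B - 1*1)) = 3 + (B - (B*F - 1)) = 3 + (B - (-1 + B*F)) = 3 + (B + (1 - B*F)) = 3 + (1 + B - B*F) = 4 + B - B*F)
(-4 + (3 + Q(-5, -5))*W(-2, 4))*1 = (-4 + (3 + (4 - 5 - 1*(-5)*(-5)))*(-1*4))*1 = (-4 + (3 + (4 - 5 - 25))*(-4))*1 = (-4 + (3 - 26)*(-4))*1 = (-4 - 23*(-4))*1 = (-4 + 92)*1 = 88*1 = 88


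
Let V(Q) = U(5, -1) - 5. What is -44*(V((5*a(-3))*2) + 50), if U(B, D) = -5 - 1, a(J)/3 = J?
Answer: -1716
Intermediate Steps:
a(J) = 3*J
U(B, D) = -6
V(Q) = -11 (V(Q) = -6 - 5 = -11)
-44*(V((5*a(-3))*2) + 50) = -44*(-11 + 50) = -44*39 = -1716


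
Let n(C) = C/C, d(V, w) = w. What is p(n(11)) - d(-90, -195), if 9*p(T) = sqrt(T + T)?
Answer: 195 + sqrt(2)/9 ≈ 195.16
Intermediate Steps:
n(C) = 1
p(T) = sqrt(2)*sqrt(T)/9 (p(T) = sqrt(T + T)/9 = sqrt(2*T)/9 = (sqrt(2)*sqrt(T))/9 = sqrt(2)*sqrt(T)/9)
p(n(11)) - d(-90, -195) = sqrt(2)*sqrt(1)/9 - 1*(-195) = (1/9)*sqrt(2)*1 + 195 = sqrt(2)/9 + 195 = 195 + sqrt(2)/9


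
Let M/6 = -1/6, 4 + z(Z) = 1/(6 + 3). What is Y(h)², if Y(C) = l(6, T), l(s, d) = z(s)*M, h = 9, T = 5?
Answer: 1225/81 ≈ 15.123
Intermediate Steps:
z(Z) = -35/9 (z(Z) = -4 + 1/(6 + 3) = -4 + 1/9 = -4 + ⅑ = -35/9)
M = -1 (M = 6*(-1/6) = 6*(-1*⅙) = 6*(-⅙) = -1)
l(s, d) = 35/9 (l(s, d) = -35/9*(-1) = 35/9)
Y(C) = 35/9
Y(h)² = (35/9)² = 1225/81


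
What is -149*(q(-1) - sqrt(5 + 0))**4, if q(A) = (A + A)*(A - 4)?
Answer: -1940725 + 625800*sqrt(5) ≈ -5.4139e+5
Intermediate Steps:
q(A) = 2*A*(-4 + A) (q(A) = (2*A)*(-4 + A) = 2*A*(-4 + A))
-149*(q(-1) - sqrt(5 + 0))**4 = -149*(2*(-1)*(-4 - 1) - sqrt(5 + 0))**4 = -149*(2*(-1)*(-5) - sqrt(5))**4 = -149*(10 - sqrt(5))**4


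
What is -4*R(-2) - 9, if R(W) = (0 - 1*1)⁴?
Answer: -13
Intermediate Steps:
R(W) = 1 (R(W) = (0 - 1)⁴ = (-1)⁴ = 1)
-4*R(-2) - 9 = -4*1 - 9 = -4 - 9 = -13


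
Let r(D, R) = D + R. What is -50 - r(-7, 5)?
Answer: -48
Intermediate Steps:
-50 - r(-7, 5) = -50 - (-7 + 5) = -50 - 1*(-2) = -50 + 2 = -48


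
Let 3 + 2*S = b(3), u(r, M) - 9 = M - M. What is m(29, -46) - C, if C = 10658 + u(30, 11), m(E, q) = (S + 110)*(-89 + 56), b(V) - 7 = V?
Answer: -28825/2 ≈ -14413.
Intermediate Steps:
u(r, M) = 9 (u(r, M) = 9 + (M - M) = 9 + 0 = 9)
b(V) = 7 + V
S = 7/2 (S = -3/2 + (7 + 3)/2 = -3/2 + (1/2)*10 = -3/2 + 5 = 7/2 ≈ 3.5000)
m(E, q) = -7491/2 (m(E, q) = (7/2 + 110)*(-89 + 56) = (227/2)*(-33) = -7491/2)
C = 10667 (C = 10658 + 9 = 10667)
m(29, -46) - C = -7491/2 - 1*10667 = -7491/2 - 10667 = -28825/2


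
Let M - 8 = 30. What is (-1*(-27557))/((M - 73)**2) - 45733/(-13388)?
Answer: 424956041/16400300 ≈ 25.911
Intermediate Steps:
M = 38 (M = 8 + 30 = 38)
(-1*(-27557))/((M - 73)**2) - 45733/(-13388) = (-1*(-27557))/((38 - 73)**2) - 45733/(-13388) = 27557/((-35)**2) - 45733*(-1/13388) = 27557/1225 + 45733/13388 = 424956041/16400300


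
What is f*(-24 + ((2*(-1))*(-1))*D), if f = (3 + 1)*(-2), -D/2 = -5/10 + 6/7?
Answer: 1424/7 ≈ 203.43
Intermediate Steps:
D = -5/7 (D = -2*(-5/10 + 6/7) = -2*(-5*1/10 + 6*(1/7)) = -2*(-1/2 + 6/7) = -2*5/14 = -5/7 ≈ -0.71429)
f = -8 (f = 4*(-2) = -8)
f*(-24 + ((2*(-1))*(-1))*D) = -8*(-24 + ((2*(-1))*(-1))*(-5/7)) = -8*(-24 - 2*(-1)*(-5/7)) = -8*(-24 + 2*(-5/7)) = -8*(-24 - 10/7) = -8*(-178/7) = 1424/7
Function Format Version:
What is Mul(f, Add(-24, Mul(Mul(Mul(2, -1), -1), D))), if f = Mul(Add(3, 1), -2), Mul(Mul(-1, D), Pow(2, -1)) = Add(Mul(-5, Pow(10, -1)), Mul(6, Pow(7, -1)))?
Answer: Rational(1424, 7) ≈ 203.43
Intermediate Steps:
D = Rational(-5, 7) (D = Mul(-2, Add(Mul(-5, Pow(10, -1)), Mul(6, Pow(7, -1)))) = Mul(-2, Add(Mul(-5, Rational(1, 10)), Mul(6, Rational(1, 7)))) = Mul(-2, Add(Rational(-1, 2), Rational(6, 7))) = Mul(-2, Rational(5, 14)) = Rational(-5, 7) ≈ -0.71429)
f = -8 (f = Mul(4, -2) = -8)
Mul(f, Add(-24, Mul(Mul(Mul(2, -1), -1), D))) = Mul(-8, Add(-24, Mul(Mul(Mul(2, -1), -1), Rational(-5, 7)))) = Mul(-8, Add(-24, Mul(Mul(-2, -1), Rational(-5, 7)))) = Mul(-8, Add(-24, Mul(2, Rational(-5, 7)))) = Mul(-8, Add(-24, Rational(-10, 7))) = Mul(-8, Rational(-178, 7)) = Rational(1424, 7)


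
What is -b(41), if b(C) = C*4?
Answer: -164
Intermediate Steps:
b(C) = 4*C
-b(41) = -4*41 = -1*164 = -164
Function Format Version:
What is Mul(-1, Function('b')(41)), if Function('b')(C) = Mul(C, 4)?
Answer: -164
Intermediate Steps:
Function('b')(C) = Mul(4, C)
Mul(-1, Function('b')(41)) = Mul(-1, Mul(4, 41)) = Mul(-1, 164) = -164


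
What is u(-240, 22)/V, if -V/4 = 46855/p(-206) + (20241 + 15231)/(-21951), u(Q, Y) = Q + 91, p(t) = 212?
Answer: 387801/2284103 ≈ 0.16978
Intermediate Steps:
u(Q, Y) = 91 + Q
V = -340331347/387801 (V = -4*(46855/212 + (20241 + 15231)/(-21951)) = -4*(46855*(1/212) + 35472*(-1/21951)) = -4*(46855/212 - 11824/7317) = -4*340331347/1551204 = -340331347/387801 ≈ -877.59)
u(-240, 22)/V = (91 - 240)/(-340331347/387801) = -149*(-387801/340331347) = 387801/2284103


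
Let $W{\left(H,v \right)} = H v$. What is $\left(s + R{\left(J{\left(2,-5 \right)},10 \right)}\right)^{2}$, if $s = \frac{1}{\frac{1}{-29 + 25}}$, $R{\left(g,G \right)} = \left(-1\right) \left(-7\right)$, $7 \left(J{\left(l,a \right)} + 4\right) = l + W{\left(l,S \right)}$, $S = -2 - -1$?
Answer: $9$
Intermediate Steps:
$S = -1$ ($S = -2 + 1 = -1$)
$J{\left(l,a \right)} = -4$ ($J{\left(l,a \right)} = -4 + \frac{l + l \left(-1\right)}{7} = -4 + \frac{l - l}{7} = -4 + \frac{1}{7} \cdot 0 = -4 + 0 = -4$)
$R{\left(g,G \right)} = 7$
$s = -4$ ($s = \frac{1}{\frac{1}{-4}} = \frac{1}{- \frac{1}{4}} = -4$)
$\left(s + R{\left(J{\left(2,-5 \right)},10 \right)}\right)^{2} = \left(-4 + 7\right)^{2} = 3^{2} = 9$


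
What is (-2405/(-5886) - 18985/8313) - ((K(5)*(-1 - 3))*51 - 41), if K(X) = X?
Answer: 17274438151/16310106 ≈ 1059.1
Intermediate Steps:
(-2405/(-5886) - 18985/8313) - ((K(5)*(-1 - 3))*51 - 41) = (-2405/(-5886) - 18985/8313) - ((5*(-1 - 3))*51 - 41) = (-2405*(-1/5886) - 18985*1/8313) - ((5*(-4))*51 - 41) = (2405/5886 - 18985/8313) - (-20*51 - 41) = -30584315/16310106 - (-1020 - 41) = -30584315/16310106 - 1*(-1061) = -30584315/16310106 + 1061 = 17274438151/16310106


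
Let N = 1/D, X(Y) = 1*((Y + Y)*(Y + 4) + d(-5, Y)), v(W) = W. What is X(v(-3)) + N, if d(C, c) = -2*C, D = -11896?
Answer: 47583/11896 ≈ 3.9999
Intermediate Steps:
X(Y) = 10 + 2*Y*(4 + Y) (X(Y) = 1*((Y + Y)*(Y + 4) - 2*(-5)) = 1*((2*Y)*(4 + Y) + 10) = 1*(2*Y*(4 + Y) + 10) = 1*(10 + 2*Y*(4 + Y)) = 10 + 2*Y*(4 + Y))
N = -1/11896 (N = 1/(-11896) = -1/11896 ≈ -8.4062e-5)
X(v(-3)) + N = (10 + 2*(-3)² + 8*(-3)) - 1/11896 = (10 + 2*9 - 24) - 1/11896 = (10 + 18 - 24) - 1/11896 = 4 - 1/11896 = 47583/11896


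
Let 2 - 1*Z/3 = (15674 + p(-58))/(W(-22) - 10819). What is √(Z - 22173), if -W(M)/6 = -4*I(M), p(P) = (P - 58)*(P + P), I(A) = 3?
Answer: 3*I*√284367242797/10747 ≈ 148.86*I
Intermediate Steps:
p(P) = 2*P*(-58 + P) (p(P) = (-58 + P)*(2*P) = 2*P*(-58 + P))
W(M) = 72 (W(M) = -(-24)*3 = -6*(-12) = 72)
Z = 151872/10747 (Z = 6 - 3*(15674 + 2*(-58)*(-58 - 58))/(72 - 10819) = 6 - 3*(15674 + 2*(-58)*(-116))/(-10747) = 6 - 3*(15674 + 13456)*(-1)/10747 = 6 - 87390*(-1)/10747 = 6 - 3*(-29130/10747) = 6 + 87390/10747 = 151872/10747 ≈ 14.132)
√(Z - 22173) = √(151872/10747 - 22173) = √(-238141359/10747) = 3*I*√284367242797/10747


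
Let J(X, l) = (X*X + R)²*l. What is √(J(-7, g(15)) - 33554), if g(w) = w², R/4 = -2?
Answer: √344671 ≈ 587.09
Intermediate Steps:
R = -8 (R = 4*(-2) = -8)
J(X, l) = l*(-8 + X²)² (J(X, l) = (X*X - 8)²*l = (X² - 8)²*l = (-8 + X²)²*l = l*(-8 + X²)²)
√(J(-7, g(15)) - 33554) = √(15²*(-8 + (-7)²)² - 33554) = √(225*(-8 + 49)² - 33554) = √(225*41² - 33554) = √(225*1681 - 33554) = √(378225 - 33554) = √344671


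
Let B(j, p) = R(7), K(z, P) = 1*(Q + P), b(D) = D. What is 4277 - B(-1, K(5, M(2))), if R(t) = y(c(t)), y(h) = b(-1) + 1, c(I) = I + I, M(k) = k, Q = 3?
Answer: 4277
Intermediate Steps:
c(I) = 2*I
y(h) = 0 (y(h) = -1 + 1 = 0)
K(z, P) = 3 + P (K(z, P) = 1*(3 + P) = 3 + P)
R(t) = 0
B(j, p) = 0
4277 - B(-1, K(5, M(2))) = 4277 - 1*0 = 4277 + 0 = 4277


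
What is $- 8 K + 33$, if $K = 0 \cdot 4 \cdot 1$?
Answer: $33$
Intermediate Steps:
$K = 0$ ($K = 0 \cdot 1 = 0$)
$- 8 K + 33 = \left(-8\right) 0 + 33 = 0 + 33 = 33$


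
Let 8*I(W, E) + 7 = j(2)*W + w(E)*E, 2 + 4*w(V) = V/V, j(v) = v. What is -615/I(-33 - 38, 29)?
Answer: 3936/125 ≈ 31.488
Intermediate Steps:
w(V) = -1/4 (w(V) = -1/2 + (V/V)/4 = -1/2 + (1/4)*1 = -1/2 + 1/4 = -1/4)
I(W, E) = -7/8 - E/32 + W/4 (I(W, E) = -7/8 + (2*W - E/4)/8 = -7/8 + (-E/32 + W/4) = -7/8 - E/32 + W/4)
-615/I(-33 - 38, 29) = -615/(-7/8 - 1/32*29 + (-33 - 38)/4) = -615/(-7/8 - 29/32 + (1/4)*(-71)) = -615/(-7/8 - 29/32 - 71/4) = -615/(-625/32) = -615*(-32/625) = 3936/125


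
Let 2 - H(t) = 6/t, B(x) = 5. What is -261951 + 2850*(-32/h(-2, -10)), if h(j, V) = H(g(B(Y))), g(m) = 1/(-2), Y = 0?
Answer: -1879257/7 ≈ -2.6847e+5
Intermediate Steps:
g(m) = -½
H(t) = 2 - 6/t
h(j, V) = 14 (h(j, V) = 2 - 6/(-½) = 2 - 6*(-2) = 2 + 12 = 14)
-261951 + 2850*(-32/h(-2, -10)) = -261951 + 2850*(-32/14) = -261951 + 2850*(-32*1/14) = -261951 + 2850*(-16/7) = -261951 - 45600/7 = -1879257/7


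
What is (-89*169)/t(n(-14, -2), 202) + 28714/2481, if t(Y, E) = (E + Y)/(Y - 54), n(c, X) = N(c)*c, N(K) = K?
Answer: -2643773105/493719 ≈ -5354.8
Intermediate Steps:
n(c, X) = c² (n(c, X) = c*c = c²)
t(Y, E) = (E + Y)/(-54 + Y)
(-89*169)/t(n(-14, -2), 202) + 28714/2481 = (-89*169)/(((202 + (-14)²)/(-54 + (-14)²))) + 28714/2481 = -15041*(-54 + 196)/(202 + 196) + 28714*(1/2481) = -15041/(398/142) + 28714/2481 = -15041/((1/142)*398) + 28714/2481 = -15041/199/71 + 28714/2481 = -15041*71/199 + 28714/2481 = -1067911/199 + 28714/2481 = -2643773105/493719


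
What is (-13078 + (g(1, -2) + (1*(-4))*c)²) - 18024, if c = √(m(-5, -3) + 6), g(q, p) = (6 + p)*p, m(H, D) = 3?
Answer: -30702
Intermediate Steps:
g(q, p) = p*(6 + p)
c = 3 (c = √(3 + 6) = √9 = 3)
(-13078 + (g(1, -2) + (1*(-4))*c)²) - 18024 = (-13078 + (-2*(6 - 2) + (1*(-4))*3)²) - 18024 = (-13078 + (-2*4 - 4*3)²) - 18024 = (-13078 + (-8 - 12)²) - 18024 = (-13078 + (-20)²) - 18024 = (-13078 + 400) - 18024 = -12678 - 18024 = -30702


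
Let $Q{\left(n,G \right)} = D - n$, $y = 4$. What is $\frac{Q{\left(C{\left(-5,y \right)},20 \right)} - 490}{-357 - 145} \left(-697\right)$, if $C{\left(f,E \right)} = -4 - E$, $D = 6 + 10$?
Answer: $- \frac{162401}{251} \approx -647.02$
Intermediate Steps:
$D = 16$
$Q{\left(n,G \right)} = 16 - n$
$\frac{Q{\left(C{\left(-5,y \right)},20 \right)} - 490}{-357 - 145} \left(-697\right) = \frac{\left(16 - \left(-4 - 4\right)\right) - 490}{-357 - 145} \left(-697\right) = \frac{\left(16 - \left(-4 - 4\right)\right) - 490}{-502} \left(-697\right) = \left(\left(16 - -8\right) - 490\right) \left(- \frac{1}{502}\right) \left(-697\right) = \left(\left(16 + 8\right) - 490\right) \left(- \frac{1}{502}\right) \left(-697\right) = \left(24 - 490\right) \left(- \frac{1}{502}\right) \left(-697\right) = \left(-466\right) \left(- \frac{1}{502}\right) \left(-697\right) = \frac{233}{251} \left(-697\right) = - \frac{162401}{251}$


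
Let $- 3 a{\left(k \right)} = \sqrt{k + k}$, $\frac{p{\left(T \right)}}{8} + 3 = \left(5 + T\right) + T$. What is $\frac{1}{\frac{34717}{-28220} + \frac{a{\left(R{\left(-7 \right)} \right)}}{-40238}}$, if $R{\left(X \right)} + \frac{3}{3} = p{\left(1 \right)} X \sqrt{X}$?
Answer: $\frac{1703274540}{-2095413969 + 14110 \sqrt{2} \sqrt{-1 - 224 i \sqrt{7}}} \approx -0.81299 + 0.00013341 i$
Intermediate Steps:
$p{\left(T \right)} = 16 + 16 T$ ($p{\left(T \right)} = -24 + 8 \left(\left(5 + T\right) + T\right) = -24 + 8 \left(5 + 2 T\right) = -24 + \left(40 + 16 T\right) = 16 + 16 T$)
$R{\left(X \right)} = -1 + 32 X^{\frac{3}{2}}$ ($R{\left(X \right)} = -1 + \left(16 + 16 \cdot 1\right) X \sqrt{X} = -1 + \left(16 + 16\right) X \sqrt{X} = -1 + 32 X \sqrt{X} = -1 + 32 X^{\frac{3}{2}}$)
$a{\left(k \right)} = - \frac{\sqrt{2} \sqrt{k}}{3}$ ($a{\left(k \right)} = - \frac{\sqrt{k + k}}{3} = - \frac{\sqrt{2 k}}{3} = - \frac{\sqrt{2} \sqrt{k}}{3}$)
$\frac{1}{\frac{34717}{-28220} + \frac{a{\left(R{\left(-7 \right)} \right)}}{-40238}} = \frac{1}{\frac{34717}{-28220} + \frac{\left(- \frac{1}{3}\right) \sqrt{2} \sqrt{-1 + 32 \left(-7\right)^{\frac{3}{2}}}}{-40238}} = \frac{1}{34717 \left(- \frac{1}{28220}\right) + - \frac{\sqrt{2} \sqrt{-1 + 32 \left(- 7 i \sqrt{7}\right)}}{3} \left(- \frac{1}{40238}\right)} = \frac{1}{- \frac{34717}{28220} + - \frac{\sqrt{2} \sqrt{-1 - 224 i \sqrt{7}}}{3} \left(- \frac{1}{40238}\right)} = \frac{1}{- \frac{34717}{28220} + \frac{\sqrt{2} \sqrt{-1 - 224 i \sqrt{7}}}{120714}}$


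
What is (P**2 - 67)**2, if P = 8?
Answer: 9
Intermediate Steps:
(P**2 - 67)**2 = (8**2 - 67)**2 = (64 - 67)**2 = (-3)**2 = 9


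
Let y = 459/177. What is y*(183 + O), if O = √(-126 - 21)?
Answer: 27999/59 + 1071*I*√3/59 ≈ 474.56 + 31.441*I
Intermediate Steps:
y = 153/59 (y = 459*(1/177) = 153/59 ≈ 2.5932)
O = 7*I*√3 (O = √(-147) = 7*I*√3 ≈ 12.124*I)
y*(183 + O) = 153*(183 + 7*I*√3)/59 = 27999/59 + 1071*I*√3/59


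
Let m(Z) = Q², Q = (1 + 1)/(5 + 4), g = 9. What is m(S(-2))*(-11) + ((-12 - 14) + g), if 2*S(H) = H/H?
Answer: -1421/81 ≈ -17.543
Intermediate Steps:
S(H) = ½ (S(H) = (H/H)/2 = (½)*1 = ½)
Q = 2/9 ≈ 0.22222
m(Z) = 4/81 (m(Z) = (2/9)² = 4/81)
m(S(-2))*(-11) + ((-12 - 14) + g) = (4/81)*(-11) + ((-12 - 14) + 9) = -44/81 + (-26 + 9) = -44/81 - 17 = -1421/81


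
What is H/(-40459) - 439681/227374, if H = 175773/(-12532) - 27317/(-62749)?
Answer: -537936784112681055/278233740111013988 ≈ -1.9334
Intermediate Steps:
H = -822095641/60490036 (H = 175773*(-1/12532) - 27317*(-1/62749) = -13521/964 + 27317/62749 = -822095641/60490036 ≈ -13.591)
H/(-40459) - 439681/227374 = -822095641/60490036/(-40459) - 439681/227374 = -822095641/60490036*(-1/40459) - 439681*1/227374 = 822095641/2447366366524 - 439681/227374 = -537936784112681055/278233740111013988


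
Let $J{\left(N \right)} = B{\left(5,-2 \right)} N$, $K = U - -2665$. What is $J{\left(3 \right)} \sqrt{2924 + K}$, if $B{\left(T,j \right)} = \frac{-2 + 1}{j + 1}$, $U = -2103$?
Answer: $3 \sqrt{3486} \approx 177.13$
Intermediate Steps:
$K = 562$ ($K = -2103 - -2665 = -2103 + 2665 = 562$)
$B{\left(T,j \right)} = - \frac{1}{1 + j}$
$J{\left(N \right)} = N$ ($J{\left(N \right)} = - \frac{1}{1 - 2} N = - \frac{1}{-1} N = \left(-1\right) \left(-1\right) N = 1 N = N$)
$J{\left(3 \right)} \sqrt{2924 + K} = 3 \sqrt{2924 + 562} = 3 \sqrt{3486}$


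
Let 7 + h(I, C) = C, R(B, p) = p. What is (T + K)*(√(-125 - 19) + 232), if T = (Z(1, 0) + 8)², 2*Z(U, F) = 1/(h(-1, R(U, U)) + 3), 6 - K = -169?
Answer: 493522/9 + 8509*I/3 ≈ 54836.0 + 2836.3*I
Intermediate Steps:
K = 175 (K = 6 - 1*(-169) = 6 + 169 = 175)
h(I, C) = -7 + C
Z(U, F) = 1/(2*(-4 + U)) (Z(U, F) = 1/(2*((-7 + U) + 3)) = 1/(2*(-4 + U)))
T = 2209/36 (T = (1/(2*(-4 + 1)) + 8)² = ((½)/(-3) + 8)² = ((½)*(-⅓) + 8)² = (-⅙ + 8)² = (47/6)² = 2209/36 ≈ 61.361)
(T + K)*(√(-125 - 19) + 232) = (2209/36 + 175)*(√(-125 - 19) + 232) = 8509*(√(-144) + 232)/36 = 8509*(12*I + 232)/36 = 8509*(232 + 12*I)/36 = 493522/9 + 8509*I/3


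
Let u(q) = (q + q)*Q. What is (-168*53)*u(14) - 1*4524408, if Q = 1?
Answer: -4773720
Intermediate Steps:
u(q) = 2*q (u(q) = (q + q)*1 = (2*q)*1 = 2*q)
(-168*53)*u(14) - 1*4524408 = (-168*53)*(2*14) - 1*4524408 = -8904*28 - 4524408 = -249312 - 4524408 = -4773720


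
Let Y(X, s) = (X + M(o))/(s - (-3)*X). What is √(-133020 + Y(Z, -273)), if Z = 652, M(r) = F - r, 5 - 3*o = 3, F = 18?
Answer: 2*I*√94194140073/1683 ≈ 364.72*I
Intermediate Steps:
o = ⅔ (o = 5/3 - ⅓*3 = 5/3 - 1 = ⅔ ≈ 0.66667)
M(r) = 18 - r
Y(X, s) = (52/3 + X)/(s + 3*X) (Y(X, s) = (X + (18 - 1*⅔))/(s - (-3)*X) = (X + (18 - ⅔))/(s + 3*X) = (X + 52/3)/(s + 3*X) = (52/3 + X)/(s + 3*X))
√(-133020 + Y(Z, -273)) = √(-133020 + (52/3 + 652)/(-273 + 3*652)) = √(-133020 + (2008/3)/(-273 + 1956)) = √(-133020 + (2008/3)/1683) = √(-133020 + (1/1683)*(2008/3)) = √(-133020 + 2008/5049) = √(-671615972/5049) = 2*I*√94194140073/1683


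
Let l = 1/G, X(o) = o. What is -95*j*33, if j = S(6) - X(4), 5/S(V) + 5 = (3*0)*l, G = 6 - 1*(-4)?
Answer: 15675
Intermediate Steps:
G = 10 (G = 6 + 4 = 10)
l = ⅒ (l = 1/10 = ⅒ ≈ 0.10000)
S(V) = -1 (S(V) = 5/(-5 + (3*0)*(⅒)) = 5/(-5 + 0*(⅒)) = 5/(-5 + 0) = 5/(-5) = 5*(-⅕) = -1)
j = -5 (j = -1 - 1*4 = -1 - 4 = -5)
-95*j*33 = -95*(-5)*33 = 475*33 = 15675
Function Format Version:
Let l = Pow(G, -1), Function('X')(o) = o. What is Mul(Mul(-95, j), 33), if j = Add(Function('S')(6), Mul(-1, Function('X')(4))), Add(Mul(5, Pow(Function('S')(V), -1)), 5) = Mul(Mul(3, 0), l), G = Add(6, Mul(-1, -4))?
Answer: 15675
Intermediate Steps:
G = 10 (G = Add(6, 4) = 10)
l = Rational(1, 10) (l = Pow(10, -1) = Rational(1, 10) ≈ 0.10000)
Function('S')(V) = -1 (Function('S')(V) = Mul(5, Pow(Add(-5, Mul(Mul(3, 0), Rational(1, 10))), -1)) = Mul(5, Pow(Add(-5, Mul(0, Rational(1, 10))), -1)) = Mul(5, Pow(Add(-5, 0), -1)) = Mul(5, Pow(-5, -1)) = Mul(5, Rational(-1, 5)) = -1)
j = -5 (j = Add(-1, Mul(-1, 4)) = Add(-1, -4) = -5)
Mul(Mul(-95, j), 33) = Mul(Mul(-95, -5), 33) = Mul(475, 33) = 15675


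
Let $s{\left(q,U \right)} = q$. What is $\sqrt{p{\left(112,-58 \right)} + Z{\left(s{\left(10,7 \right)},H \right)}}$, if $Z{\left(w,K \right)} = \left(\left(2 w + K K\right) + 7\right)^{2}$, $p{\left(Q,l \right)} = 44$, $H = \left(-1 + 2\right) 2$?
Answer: $\sqrt{1005} \approx 31.702$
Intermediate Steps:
$H = 2$ ($H = 1 \cdot 2 = 2$)
$Z{\left(w,K \right)} = \left(7 + K^{2} + 2 w\right)^{2}$ ($Z{\left(w,K \right)} = \left(\left(2 w + K^{2}\right) + 7\right)^{2} = \left(\left(K^{2} + 2 w\right) + 7\right)^{2} = \left(7 + K^{2} + 2 w\right)^{2}$)
$\sqrt{p{\left(112,-58 \right)} + Z{\left(s{\left(10,7 \right)},H \right)}} = \sqrt{44 + \left(7 + 2^{2} + 2 \cdot 10\right)^{2}} = \sqrt{44 + \left(7 + 4 + 20\right)^{2}} = \sqrt{44 + 31^{2}} = \sqrt{44 + 961} = \sqrt{1005}$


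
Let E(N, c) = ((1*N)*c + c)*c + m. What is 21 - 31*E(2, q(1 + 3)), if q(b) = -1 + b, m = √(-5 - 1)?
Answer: -816 - 31*I*√6 ≈ -816.0 - 75.934*I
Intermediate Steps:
m = I*√6 (m = √(-6) = I*√6 ≈ 2.4495*I)
E(N, c) = I*√6 + c*(c + N*c) (E(N, c) = ((1*N)*c + c)*c + I*√6 = (N*c + c)*c + I*√6 = (c + N*c)*c + I*√6 = c*(c + N*c) + I*√6 = I*√6 + c*(c + N*c))
21 - 31*E(2, q(1 + 3)) = 21 - 31*((-1 + (1 + 3))² + I*√6 + 2*(-1 + (1 + 3))²) = 21 - 31*((-1 + 4)² + I*√6 + 2*(-1 + 4)²) = 21 - 31*(3² + I*√6 + 2*3²) = 21 - 31*(9 + I*√6 + 2*9) = 21 - 31*(9 + I*√6 + 18) = 21 - 31*(27 + I*√6) = 21 + (-837 - 31*I*√6) = -816 - 31*I*√6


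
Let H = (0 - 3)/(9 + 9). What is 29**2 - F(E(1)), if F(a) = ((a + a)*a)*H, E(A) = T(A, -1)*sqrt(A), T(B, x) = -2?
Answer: 2527/3 ≈ 842.33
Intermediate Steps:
E(A) = -2*sqrt(A)
H = -1/6 (H = -3/18 = -3*1/18 = -1/6 ≈ -0.16667)
F(a) = -a**2/3 (F(a) = ((a + a)*a)*(-1/6) = ((2*a)*a)*(-1/6) = (2*a**2)*(-1/6) = -a**2/3)
29**2 - F(E(1)) = 29**2 - (-1)*(-2*sqrt(1))**2/3 = 841 - (-1)*(-2*1)**2/3 = 841 - (-1)*(-2)**2/3 = 841 - (-1)*4/3 = 841 - 1*(-4/3) = 841 + 4/3 = 2527/3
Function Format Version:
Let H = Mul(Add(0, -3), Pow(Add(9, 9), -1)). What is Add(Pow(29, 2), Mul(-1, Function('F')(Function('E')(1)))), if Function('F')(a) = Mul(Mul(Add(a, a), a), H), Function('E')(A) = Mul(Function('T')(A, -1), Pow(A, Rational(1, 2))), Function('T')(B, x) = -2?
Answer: Rational(2527, 3) ≈ 842.33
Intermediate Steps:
Function('E')(A) = Mul(-2, Pow(A, Rational(1, 2)))
H = Rational(-1, 6) (H = Mul(-3, Pow(18, -1)) = Mul(-3, Rational(1, 18)) = Rational(-1, 6) ≈ -0.16667)
Function('F')(a) = Mul(Rational(-1, 3), Pow(a, 2)) (Function('F')(a) = Mul(Mul(Add(a, a), a), Rational(-1, 6)) = Mul(Mul(Mul(2, a), a), Rational(-1, 6)) = Mul(Mul(2, Pow(a, 2)), Rational(-1, 6)) = Mul(Rational(-1, 3), Pow(a, 2)))
Add(Pow(29, 2), Mul(-1, Function('F')(Function('E')(1)))) = Add(Pow(29, 2), Mul(-1, Mul(Rational(-1, 3), Pow(Mul(-2, Pow(1, Rational(1, 2))), 2)))) = Add(841, Mul(-1, Mul(Rational(-1, 3), Pow(Mul(-2, 1), 2)))) = Add(841, Mul(-1, Mul(Rational(-1, 3), Pow(-2, 2)))) = Add(841, Mul(-1, Mul(Rational(-1, 3), 4))) = Add(841, Mul(-1, Rational(-4, 3))) = Add(841, Rational(4, 3)) = Rational(2527, 3)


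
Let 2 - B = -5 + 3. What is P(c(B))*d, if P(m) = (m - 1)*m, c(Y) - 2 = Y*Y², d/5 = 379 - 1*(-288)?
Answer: 14307150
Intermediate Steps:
d = 3335 (d = 5*(379 - 1*(-288)) = 5*(379 + 288) = 5*667 = 3335)
B = 4 (B = 2 - (-5 + 3) = 2 - 1*(-2) = 2 + 2 = 4)
c(Y) = 2 + Y³ (c(Y) = 2 + Y*Y² = 2 + Y³)
P(m) = m*(-1 + m) (P(m) = (-1 + m)*m = m*(-1 + m))
P(c(B))*d = ((2 + 4³)*(-1 + (2 + 4³)))*3335 = ((2 + 64)*(-1 + (2 + 64)))*3335 = (66*(-1 + 66))*3335 = (66*65)*3335 = 4290*3335 = 14307150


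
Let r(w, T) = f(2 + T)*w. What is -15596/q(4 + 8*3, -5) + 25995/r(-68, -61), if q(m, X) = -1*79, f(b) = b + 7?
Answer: 57201061/279344 ≈ 204.77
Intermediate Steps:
f(b) = 7 + b
r(w, T) = w*(9 + T) (r(w, T) = (7 + (2 + T))*w = (9 + T)*w = w*(9 + T))
q(m, X) = -79
-15596/q(4 + 8*3, -5) + 25995/r(-68, -61) = -15596/(-79) + 25995/((-68*(9 - 61))) = -15596*(-1/79) + 25995/((-68*(-52))) = 15596/79 + 25995/3536 = 57201061/279344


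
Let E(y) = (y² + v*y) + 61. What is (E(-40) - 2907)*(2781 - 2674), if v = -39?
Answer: 33598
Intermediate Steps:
E(y) = 61 + y² - 39*y (E(y) = (y² - 39*y) + 61 = 61 + y² - 39*y)
(E(-40) - 2907)*(2781 - 2674) = ((61 + (-40)² - 39*(-40)) - 2907)*(2781 - 2674) = ((61 + 1600 + 1560) - 2907)*107 = (3221 - 2907)*107 = 314*107 = 33598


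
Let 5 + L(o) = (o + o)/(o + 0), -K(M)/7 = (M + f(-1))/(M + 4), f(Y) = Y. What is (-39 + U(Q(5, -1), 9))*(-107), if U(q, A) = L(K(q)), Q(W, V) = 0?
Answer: 4494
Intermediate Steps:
K(M) = -7*(-1 + M)/(4 + M) (K(M) = -7*(M - 1)/(M + 4) = -7*(-1 + M)/(4 + M))
L(o) = -3 (L(o) = -5 + (o + o)/(o + 0) = -5 + (2*o)/o = -5 + 2 = -3)
U(q, A) = -3
(-39 + U(Q(5, -1), 9))*(-107) = (-39 - 3)*(-107) = -42*(-107) = 4494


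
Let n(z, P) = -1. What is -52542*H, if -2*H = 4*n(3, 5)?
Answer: -105084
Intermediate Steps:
H = 2 (H = -2*(-1) = -½*(-4) = 2)
-52542*H = -52542*2 = -105084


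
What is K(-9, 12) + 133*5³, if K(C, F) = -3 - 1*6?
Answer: 16616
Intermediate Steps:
K(C, F) = -9 (K(C, F) = -3 - 6 = -9)
K(-9, 12) + 133*5³ = -9 + 133*5³ = -9 + 133*125 = -9 + 16625 = 16616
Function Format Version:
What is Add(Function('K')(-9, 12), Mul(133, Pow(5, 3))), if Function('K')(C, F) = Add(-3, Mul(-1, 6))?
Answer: 16616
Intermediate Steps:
Function('K')(C, F) = -9 (Function('K')(C, F) = Add(-3, -6) = -9)
Add(Function('K')(-9, 12), Mul(133, Pow(5, 3))) = Add(-9, Mul(133, Pow(5, 3))) = Add(-9, Mul(133, 125)) = Add(-9, 16625) = 16616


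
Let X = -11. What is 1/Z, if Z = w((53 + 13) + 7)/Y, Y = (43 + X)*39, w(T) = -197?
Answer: -1248/197 ≈ -6.3350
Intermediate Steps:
Y = 1248 (Y = (43 - 11)*39 = 32*39 = 1248)
Z = -197/1248 ≈ -0.15785
1/Z = 1/(-197/1248) = -1248/197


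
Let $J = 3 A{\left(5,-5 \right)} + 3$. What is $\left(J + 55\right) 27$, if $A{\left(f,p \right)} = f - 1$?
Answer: $1890$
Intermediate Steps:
$A{\left(f,p \right)} = -1 + f$
$J = 15$ ($J = 3 \left(-1 + 5\right) + 3 = 3 \cdot 4 + 3 = 12 + 3 = 15$)
$\left(J + 55\right) 27 = \left(15 + 55\right) 27 = 70 \cdot 27 = 1890$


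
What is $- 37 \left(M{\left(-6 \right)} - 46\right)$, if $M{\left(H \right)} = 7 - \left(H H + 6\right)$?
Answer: $2997$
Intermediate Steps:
$M{\left(H \right)} = 1 - H^{2}$ ($M{\left(H \right)} = 7 - \left(H^{2} + 6\right) = 7 - \left(6 + H^{2}\right) = 1 - H^{2}$)
$- 37 \left(M{\left(-6 \right)} - 46\right) = - 37 \left(\left(1 - \left(-6\right)^{2}\right) - 46\right) = - 37 \left(\left(1 - 36\right) - 46\right) = - 37 \left(-35 - 46\right) = \left(-37\right) \left(-81\right) = 2997$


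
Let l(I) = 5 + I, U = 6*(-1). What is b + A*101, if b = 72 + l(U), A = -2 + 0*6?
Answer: -131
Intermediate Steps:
A = -2 (A = -2 + 0 = -2)
U = -6
b = 71 (b = 72 + (5 - 6) = 72 - 1 = 71)
b + A*101 = 71 - 2*101 = 71 - 202 = -131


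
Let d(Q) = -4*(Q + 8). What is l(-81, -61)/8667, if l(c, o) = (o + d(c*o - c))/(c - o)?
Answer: 6727/57780 ≈ 0.11642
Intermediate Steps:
d(Q) = -32 - 4*Q (d(Q) = -4*(8 + Q) = -32 - 4*Q)
l(c, o) = (-32 + o + 4*c - 4*c*o)/(c - o) (l(c, o) = (o + (-32 - 4*(c*o - c)))/(c - o) = (o + (-32 - 4*(-c + c*o)))/(c - o) = (o + (-32 + (4*c - 4*c*o)))/(c - o) = (o + (-32 + 4*c - 4*c*o))/(c - o) = (-32 + o + 4*c - 4*c*o)/(c - o))
l(-81, -61)/8667 = ((-32 - 61 - 4*(-81)*(-1 - 61))/(-81 - 1*(-61)))/8667 = ((-32 - 61 - 4*(-81)*(-62))/(-81 + 61))*(1/8667) = ((-32 - 61 - 20088)/(-20))*(1/8667) = -1/20*(-20181)*(1/8667) = (20181/20)*(1/8667) = 6727/57780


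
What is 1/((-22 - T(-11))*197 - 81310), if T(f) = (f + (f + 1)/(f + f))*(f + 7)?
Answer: -11/1033492 ≈ -1.0644e-5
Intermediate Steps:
T(f) = (7 + f)*(f + (1 + f)/(2*f)) (T(f) = (f + (1 + f)/((2*f)))*(7 + f) = (f + (1 + f)*(1/(2*f)))*(7 + f) = (f + (1 + f)/(2*f))*(7 + f) = (7 + f)*(f + (1 + f)/(2*f)))
1/((-22 - T(-11))*197 - 81310) = 1/((-22 - (4 + (-11)² + (7/2)/(-11) + (15/2)*(-11)))*197 - 81310) = 1/((-22 - (4 + 121 + (7/2)*(-1/11) - 165/2))*197 - 81310) = 1/((-22 - (4 + 121 - 7/22 - 165/2))*197 - 81310) = 1/((-22 - 1*464/11)*197 - 81310) = 1/((-22 - 464/11)*197 - 81310) = 1/(-706/11*197 - 81310) = 1/(-139082/11 - 81310) = 1/(-1033492/11) = -11/1033492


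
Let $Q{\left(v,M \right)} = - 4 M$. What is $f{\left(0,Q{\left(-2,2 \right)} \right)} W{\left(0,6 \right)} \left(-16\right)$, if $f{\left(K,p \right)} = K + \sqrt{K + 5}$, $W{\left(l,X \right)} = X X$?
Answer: $- 576 \sqrt{5} \approx -1288.0$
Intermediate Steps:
$W{\left(l,X \right)} = X^{2}$
$f{\left(K,p \right)} = K + \sqrt{5 + K}$
$f{\left(0,Q{\left(-2,2 \right)} \right)} W{\left(0,6 \right)} \left(-16\right) = \left(0 + \sqrt{5 + 0}\right) 6^{2} \left(-16\right) = \left(0 + \sqrt{5}\right) 36 \left(-16\right) = \sqrt{5} \cdot 36 \left(-16\right) = 36 \sqrt{5} \left(-16\right) = - 576 \sqrt{5}$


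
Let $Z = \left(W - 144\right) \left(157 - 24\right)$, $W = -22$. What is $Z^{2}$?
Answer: $487438084$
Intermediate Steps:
$Z = -22078$ ($Z = \left(-22 - 144\right) \left(157 - 24\right) = \left(-166\right) 133 = -22078$)
$Z^{2} = \left(-22078\right)^{2} = 487438084$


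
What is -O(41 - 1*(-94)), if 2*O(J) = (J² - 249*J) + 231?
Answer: 15159/2 ≈ 7579.5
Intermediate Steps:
O(J) = 231/2 + J²/2 - 249*J/2 (O(J) = ((J² - 249*J) + 231)/2 = (231 + J² - 249*J)/2 = 231/2 + J²/2 - 249*J/2)
-O(41 - 1*(-94)) = -(231/2 + (41 - 1*(-94))²/2 - 249*(41 - 1*(-94))/2) = -(231/2 + (41 + 94)²/2 - 249*(41 + 94)/2) = -(231/2 + (½)*135² - 249/2*135) = -(231/2 + (½)*18225 - 33615/2) = -(231/2 + 18225/2 - 33615/2) = -1*(-15159/2) = 15159/2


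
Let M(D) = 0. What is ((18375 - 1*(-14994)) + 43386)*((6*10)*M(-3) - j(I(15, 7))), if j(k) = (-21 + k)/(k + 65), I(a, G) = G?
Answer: 179095/12 ≈ 14925.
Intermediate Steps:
j(k) = (-21 + k)/(65 + k)
((18375 - 1*(-14994)) + 43386)*((6*10)*M(-3) - j(I(15, 7))) = ((18375 - 1*(-14994)) + 43386)*((6*10)*0 - (-21 + 7)/(65 + 7)) = ((18375 + 14994) + 43386)*(60*0 - (-14)/72) = (33369 + 43386)*(0 - (-14)/72) = 76755*(0 - 1*(-7/36)) = 76755*(0 + 7/36) = 76755*(7/36) = 179095/12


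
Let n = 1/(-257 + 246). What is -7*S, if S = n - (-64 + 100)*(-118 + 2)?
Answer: -321545/11 ≈ -29231.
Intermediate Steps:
n = -1/11 (n = 1/(-11) = -1/11 ≈ -0.090909)
S = 45935/11 (S = -1/11 - (-64 + 100)*(-118 + 2) = -1/11 - 36*(-116) = -1/11 - 1*(-4176) = -1/11 + 4176 = 45935/11 ≈ 4175.9)
-7*S = -7*45935/11 = -321545/11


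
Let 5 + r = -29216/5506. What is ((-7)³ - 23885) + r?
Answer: -66728057/2753 ≈ -24238.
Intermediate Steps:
r = -28373/2753 (r = -5 - 29216/5506 = -5 - 29216*1/5506 = -5 - 14608/2753 = -28373/2753 ≈ -10.306)
((-7)³ - 23885) + r = ((-7)³ - 23885) - 28373/2753 = (-343 - 23885) - 28373/2753 = -24228 - 28373/2753 = -66728057/2753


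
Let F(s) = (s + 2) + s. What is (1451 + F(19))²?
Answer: 2223081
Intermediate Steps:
F(s) = 2 + 2*s (F(s) = (2 + s) + s = 2 + 2*s)
(1451 + F(19))² = (1451 + (2 + 2*19))² = (1451 + (2 + 38))² = (1451 + 40)² = 1491² = 2223081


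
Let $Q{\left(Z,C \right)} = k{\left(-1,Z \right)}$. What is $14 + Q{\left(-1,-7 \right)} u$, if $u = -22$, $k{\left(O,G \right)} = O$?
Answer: $36$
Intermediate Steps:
$Q{\left(Z,C \right)} = -1$
$14 + Q{\left(-1,-7 \right)} u = 14 - -22 = 14 + 22 = 36$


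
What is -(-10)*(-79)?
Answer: -790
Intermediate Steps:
-(-10)*(-79) = -1*790 = -790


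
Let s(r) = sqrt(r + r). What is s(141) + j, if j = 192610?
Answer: 192610 + sqrt(282) ≈ 1.9263e+5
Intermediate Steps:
s(r) = sqrt(2)*sqrt(r) (s(r) = sqrt(2*r) = sqrt(2)*sqrt(r))
s(141) + j = sqrt(2)*sqrt(141) + 192610 = sqrt(282) + 192610 = 192610 + sqrt(282)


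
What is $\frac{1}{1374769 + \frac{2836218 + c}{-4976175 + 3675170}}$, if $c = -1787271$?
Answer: $\frac{1301005}{1788580293898} \approx 7.274 \cdot 10^{-7}$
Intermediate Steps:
$\frac{1}{1374769 + \frac{2836218 + c}{-4976175 + 3675170}} = \frac{1}{1374769 + \frac{2836218 - 1787271}{-4976175 + 3675170}} = \frac{1}{1374769 + \frac{1048947}{-1301005}} = \frac{1}{1374769 + 1048947 \left(- \frac{1}{1301005}\right)} = \frac{1}{1374769 - \frac{1048947}{1301005}} = \frac{1}{\frac{1788580293898}{1301005}} = \frac{1301005}{1788580293898}$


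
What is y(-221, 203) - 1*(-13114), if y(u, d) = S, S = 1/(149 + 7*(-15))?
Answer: 577017/44 ≈ 13114.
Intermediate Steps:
S = 1/44 (S = 1/(149 - 105) = 1/44 ≈ 0.022727)
y(u, d) = 1/44
y(-221, 203) - 1*(-13114) = 1/44 - 1*(-13114) = 1/44 + 13114 = 577017/44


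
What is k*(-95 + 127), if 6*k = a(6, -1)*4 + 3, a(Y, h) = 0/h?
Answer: 16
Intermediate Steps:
a(Y, h) = 0
k = ½ (k = (0*4 + 3)/6 = (0 + 3)/6 = (⅙)*3 = ½ ≈ 0.50000)
k*(-95 + 127) = (-95 + 127)/2 = (½)*32 = 16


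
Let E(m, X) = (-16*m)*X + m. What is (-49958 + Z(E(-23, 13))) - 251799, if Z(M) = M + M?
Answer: -292235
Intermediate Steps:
E(m, X) = m - 16*X*m (E(m, X) = -16*X*m + m = m - 16*X*m)
Z(M) = 2*M
(-49958 + Z(E(-23, 13))) - 251799 = (-49958 + 2*(-23*(1 - 16*13))) - 251799 = (-49958 + 2*(-23*(1 - 208))) - 251799 = (-49958 + 2*(-23*(-207))) - 251799 = (-49958 + 2*4761) - 251799 = (-49958 + 9522) - 251799 = -40436 - 251799 = -292235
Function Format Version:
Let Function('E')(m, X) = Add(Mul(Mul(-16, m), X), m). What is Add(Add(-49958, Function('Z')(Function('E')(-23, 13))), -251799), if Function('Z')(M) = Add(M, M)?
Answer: -292235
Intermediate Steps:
Function('E')(m, X) = Add(m, Mul(-16, X, m)) (Function('E')(m, X) = Add(Mul(-16, X, m), m) = Add(m, Mul(-16, X, m)))
Function('Z')(M) = Mul(2, M)
Add(Add(-49958, Function('Z')(Function('E')(-23, 13))), -251799) = Add(Add(-49958, Mul(2, Mul(-23, Add(1, Mul(-16, 13))))), -251799) = Add(Add(-49958, Mul(2, Mul(-23, Add(1, -208)))), -251799) = Add(Add(-49958, Mul(2, Mul(-23, -207))), -251799) = Add(Add(-49958, Mul(2, 4761)), -251799) = Add(Add(-49958, 9522), -251799) = Add(-40436, -251799) = -292235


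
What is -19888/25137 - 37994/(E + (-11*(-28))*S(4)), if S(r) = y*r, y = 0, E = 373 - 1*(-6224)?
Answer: -120695146/18425421 ≈ -6.5505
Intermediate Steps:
E = 6597 (E = 373 + 6224 = 6597)
S(r) = 0 (S(r) = 0*r = 0)
-19888/25137 - 37994/(E + (-11*(-28))*S(4)) = -19888/25137 - 37994/(6597 - 11*(-28)*0) = -19888*1/25137 - 37994/(6597 + 308*0) = -19888/25137 - 37994/(6597 + 0) = -19888/25137 - 37994/6597 = -120695146/18425421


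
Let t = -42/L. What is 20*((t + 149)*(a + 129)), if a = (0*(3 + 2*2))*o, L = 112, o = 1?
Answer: 766905/2 ≈ 3.8345e+5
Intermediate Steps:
a = 0 (a = (0*(3 + 2*2))*1 = (0*(3 + 4))*1 = (0*7)*1 = 0*1 = 0)
t = -3/8 (t = -42/112 = -42*1/112 = -3/8 ≈ -0.37500)
20*((t + 149)*(a + 129)) = 20*((-3/8 + 149)*(0 + 129)) = 20*((1189/8)*129) = 20*(153381/8) = 766905/2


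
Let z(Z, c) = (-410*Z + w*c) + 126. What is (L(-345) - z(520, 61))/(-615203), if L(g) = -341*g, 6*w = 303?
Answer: -655277/1230406 ≈ -0.53257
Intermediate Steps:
w = 101/2 (w = (⅙)*303 = 101/2 ≈ 50.500)
z(Z, c) = 126 - 410*Z + 101*c/2 (z(Z, c) = (-410*Z + 101*c/2) + 126 = 126 - 410*Z + 101*c/2)
(L(-345) - z(520, 61))/(-615203) = (-341*(-345) - (126 - 410*520 + (101/2)*61))/(-615203) = (117645 - (126 - 213200 + 6161/2))*(-1/615203) = (117645 - 1*(-419987/2))*(-1/615203) = (117645 + 419987/2)*(-1/615203) = (655277/2)*(-1/615203) = -655277/1230406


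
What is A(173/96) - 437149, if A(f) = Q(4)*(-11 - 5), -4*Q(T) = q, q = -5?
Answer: -437169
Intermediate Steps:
Q(T) = 5/4 (Q(T) = -1/4*(-5) = 5/4)
A(f) = -20 (A(f) = 5*(-11 - 5)/4 = (5/4)*(-16) = -20)
A(173/96) - 437149 = -20 - 437149 = -437169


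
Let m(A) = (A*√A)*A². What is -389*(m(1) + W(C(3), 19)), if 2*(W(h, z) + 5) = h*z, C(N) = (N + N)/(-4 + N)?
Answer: 23729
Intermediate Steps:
C(N) = 2*N/(-4 + N) (C(N) = (2*N)/(-4 + N) = 2*N/(-4 + N))
W(h, z) = -5 + h*z/2 (W(h, z) = -5 + (h*z)/2 = -5 + h*z/2)
m(A) = A^(7/2) (m(A) = A^(3/2)*A² = A^(7/2))
-389*(m(1) + W(C(3), 19)) = -389*(1^(7/2) + (-5 + (½)*(2*3/(-4 + 3))*19)) = -389*(1 + (-5 + (½)*(2*3/(-1))*19)) = -389*(1 + (-5 + (½)*(2*3*(-1))*19)) = -389*(1 + (-5 + (½)*(-6)*19)) = -389*(1 + (-5 - 57)) = -389*(1 - 62) = -389*(-61) = 23729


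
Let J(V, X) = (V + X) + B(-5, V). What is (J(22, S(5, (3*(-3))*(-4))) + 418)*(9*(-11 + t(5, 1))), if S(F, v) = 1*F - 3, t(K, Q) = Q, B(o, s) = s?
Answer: -41760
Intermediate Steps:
S(F, v) = -3 + F (S(F, v) = F - 3 = -3 + F)
J(V, X) = X + 2*V (J(V, X) = (V + X) + V = X + 2*V)
(J(22, S(5, (3*(-3))*(-4))) + 418)*(9*(-11 + t(5, 1))) = (((-3 + 5) + 2*22) + 418)*(9*(-11 + 1)) = ((2 + 44) + 418)*(9*(-10)) = (46 + 418)*(-90) = 464*(-90) = -41760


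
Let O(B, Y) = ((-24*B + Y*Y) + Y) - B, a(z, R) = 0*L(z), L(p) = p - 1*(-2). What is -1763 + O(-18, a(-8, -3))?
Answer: -1313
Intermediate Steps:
L(p) = 2 + p (L(p) = p + 2 = 2 + p)
a(z, R) = 0 (a(z, R) = 0*(2 + z) = 0)
O(B, Y) = Y + Y² - 25*B (O(B, Y) = ((-24*B + Y²) + Y) - B = ((Y² - 24*B) + Y) - B = (Y + Y² - 24*B) - B = Y + Y² - 25*B)
-1763 + O(-18, a(-8, -3)) = -1763 + (0 + 0² - 25*(-18)) = -1763 + (0 + 0 + 450) = -1763 + 450 = -1313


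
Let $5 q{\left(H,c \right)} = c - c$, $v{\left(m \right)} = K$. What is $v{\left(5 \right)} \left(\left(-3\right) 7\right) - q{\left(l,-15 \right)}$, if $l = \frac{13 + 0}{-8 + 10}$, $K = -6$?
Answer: $126$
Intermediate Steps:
$v{\left(m \right)} = -6$
$l = \frac{13}{2} \approx 6.5$
$q{\left(H,c \right)} = 0$ ($q{\left(H,c \right)} = \frac{c - c}{5} = \frac{1}{5} \cdot 0 = 0$)
$v{\left(5 \right)} \left(\left(-3\right) 7\right) - q{\left(l,-15 \right)} = - 6 \left(\left(-3\right) 7\right) - 0 = \left(-6\right) \left(-21\right) + 0 = 126 + 0 = 126$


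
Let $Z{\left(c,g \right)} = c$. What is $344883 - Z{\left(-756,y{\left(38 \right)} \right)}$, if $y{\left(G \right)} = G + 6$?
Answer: $345639$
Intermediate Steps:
$y{\left(G \right)} = 6 + G$
$344883 - Z{\left(-756,y{\left(38 \right)} \right)} = 344883 - -756 = 344883 + 756 = 345639$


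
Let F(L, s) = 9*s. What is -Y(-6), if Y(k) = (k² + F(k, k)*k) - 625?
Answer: 265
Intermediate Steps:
Y(k) = -625 + 10*k² (Y(k) = (k² + (9*k)*k) - 625 = (k² + 9*k²) - 625 = 10*k² - 625 = -625 + 10*k²)
-Y(-6) = -(-625 + 10*(-6)²) = -(-625 + 10*36) = -(-625 + 360) = -1*(-265) = 265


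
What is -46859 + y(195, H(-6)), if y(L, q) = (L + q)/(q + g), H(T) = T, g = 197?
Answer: -8949880/191 ≈ -46858.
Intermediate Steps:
y(L, q) = (L + q)/(197 + q) (y(L, q) = (L + q)/(q + 197) = (L + q)/(197 + q))
-46859 + y(195, H(-6)) = -46859 + (195 - 6)/(197 - 6) = -46859 + 189/191 = -8949880/191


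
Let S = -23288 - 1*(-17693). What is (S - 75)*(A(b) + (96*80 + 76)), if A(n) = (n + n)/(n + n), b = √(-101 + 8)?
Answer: -43982190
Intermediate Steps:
b = I*√93 (b = √(-93) = I*√93 ≈ 9.6436*I)
S = -5595 (S = -23288 + 17693 = -5595)
A(n) = 1 (A(n) = (2*n)/((2*n)) = (2*n)*(1/(2*n)) = 1)
(S - 75)*(A(b) + (96*80 + 76)) = (-5595 - 75)*(1 + (96*80 + 76)) = -5670*(1 + (7680 + 76)) = -5670*(1 + 7756) = -5670*7757 = -43982190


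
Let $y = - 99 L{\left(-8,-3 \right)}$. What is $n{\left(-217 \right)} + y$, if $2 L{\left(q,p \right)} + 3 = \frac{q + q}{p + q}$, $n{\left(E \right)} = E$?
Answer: $- \frac{281}{2} \approx -140.5$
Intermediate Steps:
$L{\left(q,p \right)} = - \frac{3}{2} + \frac{q}{p + q}$ ($L{\left(q,p \right)} = - \frac{3}{2} + \frac{\left(q + q\right) \frac{1}{p + q}}{2} = - \frac{3}{2} + \frac{2 q \frac{1}{p + q}}{2} = - \frac{3}{2} + \frac{q}{p + q}$)
$y = \frac{153}{2}$ ($y = - 99 \frac{\left(-1\right) \left(-8\right) - -9}{2 \left(-3 - 8\right)} = - 99 \frac{8 + 9}{2 \left(-11\right)} = - 99 \cdot \frac{1}{2} \left(- \frac{1}{11}\right) 17 = \left(-99\right) \left(- \frac{17}{22}\right) = \frac{153}{2} \approx 76.5$)
$n{\left(-217 \right)} + y = -217 + \frac{153}{2} = - \frac{281}{2}$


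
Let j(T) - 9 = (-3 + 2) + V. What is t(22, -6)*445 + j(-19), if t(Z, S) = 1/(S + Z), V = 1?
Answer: 589/16 ≈ 36.813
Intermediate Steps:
j(T) = 9 (j(T) = 9 + ((-3 + 2) + 1) = 9 + (-1 + 1) = 9 + 0 = 9)
t(22, -6)*445 + j(-19) = 445/(-6 + 22) + 9 = 445/16 + 9 = 589/16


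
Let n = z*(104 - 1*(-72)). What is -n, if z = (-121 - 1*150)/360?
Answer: 5962/45 ≈ 132.49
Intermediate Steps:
z = -271/360 (z = (-121 - 150)*(1/360) = -271*1/360 = -271/360 ≈ -0.75278)
n = -5962/45 (n = -271*(104 - 1*(-72))/360 = -271*(104 + 72)/360 = -271/360*176 = -5962/45 ≈ -132.49)
-n = -1*(-5962/45) = 5962/45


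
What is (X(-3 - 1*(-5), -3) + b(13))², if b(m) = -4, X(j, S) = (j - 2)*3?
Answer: 16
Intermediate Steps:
X(j, S) = -6 + 3*j (X(j, S) = (-2 + j)*3 = -6 + 3*j)
(X(-3 - 1*(-5), -3) + b(13))² = ((-6 + 3*(-3 - 1*(-5))) - 4)² = ((-6 + 3*(-3 + 5)) - 4)² = ((-6 + 3*2) - 4)² = ((-6 + 6) - 4)² = (0 - 4)² = (-4)² = 16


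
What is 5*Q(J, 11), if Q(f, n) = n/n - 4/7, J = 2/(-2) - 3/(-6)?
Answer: 15/7 ≈ 2.1429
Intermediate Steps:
J = -1/2 (J = 2*(-1/2) - 3*(-1/6) = -1 + 1/2 = -1/2 ≈ -0.50000)
Q(f, n) = 3/7 (Q(f, n) = 1 - 4*1/7 = 1 - 4/7 = 3/7)
5*Q(J, 11) = 5*(3/7) = 15/7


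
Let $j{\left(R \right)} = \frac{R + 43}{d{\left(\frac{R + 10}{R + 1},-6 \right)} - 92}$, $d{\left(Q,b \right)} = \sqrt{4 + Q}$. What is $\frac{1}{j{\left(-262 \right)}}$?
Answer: $\frac{92}{219} - \frac{4 \sqrt{29}}{2117} \approx 0.40992$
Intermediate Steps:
$j{\left(R \right)} = \frac{43 + R}{-92 + \sqrt{4 + \frac{10 + R}{1 + R}}}$ ($j{\left(R \right)} = \frac{R + 43}{\sqrt{4 + \frac{R + 10}{R + 1}} - 92} = \frac{43 + R}{\sqrt{4 + \frac{10 + R}{1 + R}} - 92} = \frac{43 + R}{-92 + \sqrt{4 + \frac{10 + R}{1 + R}}}$)
$\frac{1}{j{\left(-262 \right)}} = \frac{1}{\frac{1}{-92 + \sqrt{\frac{14 + 5 \left(-262\right)}{1 - 262}}} \left(43 - 262\right)} = \frac{1}{\frac{1}{-92 + \sqrt{\frac{14 - 1310}{-261}}} \left(-219\right)} = \frac{1}{\frac{1}{-92 + \sqrt{\left(- \frac{1}{261}\right) \left(-1296\right)}} \left(-219\right)} = \frac{1}{\frac{1}{-92 + \sqrt{\frac{144}{29}}} \left(-219\right)} = \frac{1}{\frac{1}{-92 + \frac{12 \sqrt{29}}{29}} \left(-219\right)} = \frac{1}{\left(-219\right) \frac{1}{-92 + \frac{12 \sqrt{29}}{29}}} = \frac{92}{219} - \frac{4 \sqrt{29}}{2117}$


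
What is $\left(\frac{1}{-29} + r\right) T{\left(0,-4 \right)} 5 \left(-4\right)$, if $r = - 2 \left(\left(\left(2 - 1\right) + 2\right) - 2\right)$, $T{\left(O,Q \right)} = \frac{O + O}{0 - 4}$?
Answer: $0$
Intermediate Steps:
$T{\left(O,Q \right)} = - \frac{O}{2}$ ($T{\left(O,Q \right)} = \frac{2 O}{-4} = 2 O \left(- \frac{1}{4}\right) = - \frac{O}{2}$)
$r = -2$ ($r = - 2 \left(\left(1 + 2\right) - 2\right) = - 2 \left(3 - 2\right) = \left(-2\right) 1 = -2$)
$\left(\frac{1}{-29} + r\right) T{\left(0,-4 \right)} 5 \left(-4\right) = \left(\frac{1}{-29} - 2\right) \left(- \frac{1}{2}\right) 0 \cdot 5 \left(-4\right) = \left(- \frac{1}{29} - 2\right) 0 \cdot 5 \left(-4\right) = - \frac{59 \cdot 0 \left(-4\right)}{29} = \left(- \frac{59}{29}\right) 0 = 0$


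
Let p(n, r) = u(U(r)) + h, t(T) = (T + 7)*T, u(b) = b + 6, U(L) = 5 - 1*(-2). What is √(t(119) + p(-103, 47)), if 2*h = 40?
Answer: √15027 ≈ 122.58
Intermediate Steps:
U(L) = 7 (U(L) = 5 + 2 = 7)
u(b) = 6 + b
h = 20 (h = (½)*40 = 20)
t(T) = T*(7 + T) (t(T) = (7 + T)*T = T*(7 + T))
p(n, r) = 33 (p(n, r) = (6 + 7) + 20 = 13 + 20 = 33)
√(t(119) + p(-103, 47)) = √(119*(7 + 119) + 33) = √(119*126 + 33) = √(14994 + 33) = √15027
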